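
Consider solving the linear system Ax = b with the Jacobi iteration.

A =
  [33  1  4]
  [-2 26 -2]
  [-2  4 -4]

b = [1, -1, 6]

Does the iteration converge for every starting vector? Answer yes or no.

yes

Split A = D + L + U, D = diag(33, 26, -4).
Jacobi: T = -D⁻¹(L+U), T[2,0] = -(-2)/(-4) = -0.5000; T[2,2] = 0.
  T[0,:] = [+0.0000, -0.0303, -0.1212]
  T[1,:] = [+0.0769, +0.0000, +0.0769]
  T[2,:] = [-0.5000, +1.0000, +0.0000]
|λ(T)| sorted: 0.3948, 0.3327, 0.0621.
ρ(T) = max|λ| = 0.3948; 0.3948 < 1 ⇒ converges.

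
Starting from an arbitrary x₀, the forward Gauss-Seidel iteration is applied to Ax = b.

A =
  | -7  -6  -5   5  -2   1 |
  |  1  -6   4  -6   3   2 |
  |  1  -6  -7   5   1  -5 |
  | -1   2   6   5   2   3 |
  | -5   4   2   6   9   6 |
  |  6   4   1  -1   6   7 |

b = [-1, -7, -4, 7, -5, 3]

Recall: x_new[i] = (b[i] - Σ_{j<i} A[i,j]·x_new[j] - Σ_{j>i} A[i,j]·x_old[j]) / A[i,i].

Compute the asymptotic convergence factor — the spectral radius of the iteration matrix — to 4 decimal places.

Let D = diag(-7, -6, -7, 5, 9, 7); L, U the strict triangles.
GS T = -(D+L)⁻¹U: row 0 first, T[0,2] = -(-5)/(-7) = -0.7143; later rows by forward substitution.
  T[0,:] = [+0.0000  -0.8571  -0.7143  +0.7143  -0.2857  +0.1429]
  T[1,:] = [+0.0000  -0.1429  +0.5476  -0.8810  +0.4524  +0.3571]
  T[2,:] = [+0.0000  +0.0000  -0.5714  +1.5714  -0.2857  -1.0000]
  T[3,:] = [+0.0000  -0.1143  +0.3238  -1.3905  -0.2952  +0.4857]
  T[4,:] = [+0.0000  -0.3365  -0.7291  +1.3661  -0.0995  -0.8476]
  T[5,:] = [+0.0000  +1.0884  +1.0522  -1.7029  +0.0703  +0.6122]
moduli |λ_i(T)| = 1.3261, 0.9885, 0.9885, 0.5055, 0.1424, 0.0000.
spectral radius ρ = 1.3261; 1.3261 > 1 ⇒ diverges.

1.3261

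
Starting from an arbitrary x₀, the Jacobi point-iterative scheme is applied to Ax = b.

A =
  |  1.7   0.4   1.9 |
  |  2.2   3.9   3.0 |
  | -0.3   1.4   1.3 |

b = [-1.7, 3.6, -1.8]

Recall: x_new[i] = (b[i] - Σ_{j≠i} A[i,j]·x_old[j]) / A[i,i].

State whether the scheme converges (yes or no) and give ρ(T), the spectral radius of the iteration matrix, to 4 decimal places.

no, ρ = 1.1264

Diagonal D = diag(1.7, 3.9, 1.3); L, U strict lower/upper.
Jacobi: T = -D⁻¹(L+U), T[2,0] = -(-0.3)/(1.3) = +0.2308; T[2,2] = 0.
  T[0,:] = [+0.0000  -0.2353  -1.1176]
  T[1,:] = [-0.5641  +0.0000  -0.7692]
  T[2,:] = [+0.2308  -1.0769  +0.0000]
eigenvalue magnitudes: 1.1264, 0.7521, 0.7521.
ρ = 1.1264; 1.1264 > 1: divergent.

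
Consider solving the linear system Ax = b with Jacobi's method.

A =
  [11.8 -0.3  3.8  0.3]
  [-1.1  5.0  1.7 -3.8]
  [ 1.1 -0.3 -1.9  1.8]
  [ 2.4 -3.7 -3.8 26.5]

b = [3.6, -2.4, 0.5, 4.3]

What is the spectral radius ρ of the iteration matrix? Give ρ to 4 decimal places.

A = D + L + U where D = diag(11.8, 5, -1.9, 26.5).
Jacobi: T = -D⁻¹(L+U), T[2,0] = -(1.1)/(-1.9) = +0.5789; T[2,2] = 0.
  T[0,:] = [+0.0000  +0.0254  -0.3220  -0.0254]
  T[1,:] = [+0.2200  +0.0000  -0.3400  +0.7600]
  T[2,:] = [+0.5789  -0.1579  +0.0000  +0.9474]
  T[3,:] = [-0.0906  +0.1396  +0.1434  +0.0000]
|λ(T)| sorted: 0.4764, 0.3216, 0.2451, 0.2451.
ρ = 0.4764; 0.4764 < 1, so it converges for any x₀.

0.4764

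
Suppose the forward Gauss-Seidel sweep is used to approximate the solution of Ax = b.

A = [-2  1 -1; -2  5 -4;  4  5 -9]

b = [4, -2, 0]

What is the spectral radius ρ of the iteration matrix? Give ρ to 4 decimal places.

A = D + L + U where D = diag(-2, 5, -9).
T_GS = -(D+L)⁻¹U: row 0 first, T[0,2] = -(-1)/(-2) = -0.5000; later rows by forward substitution.
  T[0,:] = [+0.0000 +0.5000 -0.5000]
  T[1,:] = [+0.0000 +0.2000 +0.6000]
  T[2,:] = [+0.0000 +0.3333 +0.1111]
|roots of det(T-λI)|: 0.6050, 0.2939, 0.0000.
spectral radius ρ = 0.6050; 0.6050 < 1, so it converges for any x₀.

0.6050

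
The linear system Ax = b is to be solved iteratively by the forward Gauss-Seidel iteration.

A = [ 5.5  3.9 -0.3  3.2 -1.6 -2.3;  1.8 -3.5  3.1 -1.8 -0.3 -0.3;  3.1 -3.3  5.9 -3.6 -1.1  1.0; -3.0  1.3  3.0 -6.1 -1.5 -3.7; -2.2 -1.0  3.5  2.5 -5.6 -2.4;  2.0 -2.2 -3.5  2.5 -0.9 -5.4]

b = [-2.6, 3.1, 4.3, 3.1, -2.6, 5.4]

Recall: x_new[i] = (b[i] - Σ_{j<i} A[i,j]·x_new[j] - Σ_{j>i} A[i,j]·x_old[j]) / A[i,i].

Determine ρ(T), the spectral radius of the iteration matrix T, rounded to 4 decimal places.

1.1933

Diagonal D = diag(5.5, -3.5, 5.9, -6.1, -5.6, -5.4); L, U strict lower/upper.
Gauss-Seidel: T = -(D+L)⁻¹U, row 0 first, T[0,1] = -(3.9)/(5.5) = -0.7091; later rows by forward substitution.
  T[0,:] = [+0.0000 -0.7091 +0.0545 -0.5818 +0.2909 +0.4182]
  T[1,:] = [+0.0000 -0.3647 +0.9138 -0.8135 +0.0639 +0.1294]
  T[2,:] = [+0.0000 +0.1686 +0.4824 +0.4609 +0.0693 -0.3169]
  T[3,:] = [+0.0000 +0.3539 +0.4052 +0.3394 -0.3413 -0.9405]
  T[4,:] = [+0.0000 +0.6071 +0.2978 +0.8134 -0.2347 -1.2339]
  T[5,:] = [+0.0000 -0.1607 -0.5268 -0.1612 -0.0821 +0.0778]
|eigenvalues of T|: 1.1933, 0.7240, 0.7240, 0.2400, 0.0997, 0.0000.
spectral radius ρ = 1.1933; 1.1933 > 1: divergent.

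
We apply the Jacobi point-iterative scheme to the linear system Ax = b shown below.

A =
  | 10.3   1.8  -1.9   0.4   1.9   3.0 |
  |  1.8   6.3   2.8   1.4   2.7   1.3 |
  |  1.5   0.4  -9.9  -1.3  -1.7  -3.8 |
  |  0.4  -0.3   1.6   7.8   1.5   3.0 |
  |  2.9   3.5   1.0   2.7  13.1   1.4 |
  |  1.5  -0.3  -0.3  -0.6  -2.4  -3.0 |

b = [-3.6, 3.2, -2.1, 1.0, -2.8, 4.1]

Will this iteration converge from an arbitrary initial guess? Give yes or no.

Let D = diag(10.3, 6.3, -9.9, 7.8, 13.1, -3); L, U the strict triangles.
Jacobi: T = -D⁻¹(L+U), T[2,1] = -(0.4)/(-9.9) = +0.0404; T[2,2] = 0.
  T[0,:] = [+0.0000 -0.1748 +0.1845 -0.0388 -0.1845 -0.2913]
  T[1,:] = [-0.2857 +0.0000 -0.4444 -0.2222 -0.4286 -0.2063]
  T[2,:] = [+0.1515 +0.0404 +0.0000 -0.1313 -0.1717 -0.3838]
  T[3,:] = [-0.0513 +0.0385 -0.2051 +0.0000 -0.1923 -0.3846]
  T[4,:] = [-0.2214 -0.2672 -0.0763 -0.2061 +0.0000 -0.1069]
  T[5,:] = [+0.5000 -0.1000 -0.1000 -0.2000 -0.8000 +0.0000]
moduli |λ_i(T)| = 0.8471, 0.5383, 0.5383, 0.3757, 0.2519, 0.1124.
ρ(T) = max|λ| = 0.8471; 0.8471 < 1 ⇒ converges.

yes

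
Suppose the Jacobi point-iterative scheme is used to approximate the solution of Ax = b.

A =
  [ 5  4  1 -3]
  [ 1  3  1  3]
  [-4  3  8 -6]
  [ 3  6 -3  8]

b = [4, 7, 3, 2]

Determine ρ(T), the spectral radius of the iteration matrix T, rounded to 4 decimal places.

1.2585

A = D + L + U where D = diag(5, 3, 8, 8).
Jacobi: T = -D⁻¹(L+U), T[3,0] = -(3)/(8) = -0.3750; T[3,3] = 0.
  T[0,:] = [+0.0000  -0.8000  -0.2000  +0.6000]
  T[1,:] = [-0.3333  +0.0000  -0.3333  -1.0000]
  T[2,:] = [+0.5000  -0.3750  +0.0000  +0.7500]
  T[3,:] = [-0.3750  -0.7500  +0.3750  +0.0000]
eigenvalue magnitudes: 1.2585, 0.9141, 0.4137, 0.4137.
ρ = 1.2585; 1.2585 > 1: divergent.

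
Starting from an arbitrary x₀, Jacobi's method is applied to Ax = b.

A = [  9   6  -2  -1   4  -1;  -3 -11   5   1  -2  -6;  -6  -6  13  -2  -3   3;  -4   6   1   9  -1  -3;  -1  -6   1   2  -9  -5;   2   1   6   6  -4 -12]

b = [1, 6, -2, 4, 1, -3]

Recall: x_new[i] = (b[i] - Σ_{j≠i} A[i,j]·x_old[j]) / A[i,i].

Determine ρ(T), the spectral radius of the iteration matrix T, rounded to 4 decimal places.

1.1819

Let D = diag(9, -11, 13, 9, -9, -12); L, U the strict triangles.
Jacobi T = -D⁻¹(L+U): T[4,0] = -(-1)/(-9) = -0.1111; T[4,4] = 0.
  T[0,:] = [+0.0000, -0.6667, +0.2222, +0.1111, -0.4444, +0.1111]
  T[1,:] = [-0.2727, +0.0000, +0.4545, +0.0909, -0.1818, -0.5455]
  T[2,:] = [+0.4615, +0.4615, +0.0000, +0.1538, +0.2308, -0.2308]
  T[3,:] = [+0.4444, -0.6667, -0.1111, +0.0000, +0.1111, +0.3333]
  T[4,:] = [-0.1111, -0.6667, +0.1111, +0.2222, +0.0000, -0.5556]
  T[5,:] = [+0.1667, +0.0833, +0.5000, +0.5000, -0.3333, +0.0000]
|λ(T)| sorted: 1.1819, 0.8183, 0.5138, 0.5138, 0.3203, 0.2528.
ρ(T) = max|λ| = 1.1819; 1.1819 > 1: divergent.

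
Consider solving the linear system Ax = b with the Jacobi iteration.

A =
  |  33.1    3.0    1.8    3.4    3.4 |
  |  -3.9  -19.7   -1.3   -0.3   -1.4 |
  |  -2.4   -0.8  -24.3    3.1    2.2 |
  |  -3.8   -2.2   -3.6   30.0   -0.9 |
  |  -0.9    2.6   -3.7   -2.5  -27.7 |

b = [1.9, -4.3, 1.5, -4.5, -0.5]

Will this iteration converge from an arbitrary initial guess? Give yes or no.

Let D = diag(33.1, -19.7, -24.3, 30, -27.7); L, U the strict triangles.
Jacobi T = -D⁻¹(L+U): T[2,4] = -(2.2)/(-24.3) = +0.0905; T[2,2] = 0.
  T[0,:] = [+0.0000  -0.0906  -0.0544  -0.1027  -0.1027]
  T[1,:] = [-0.1980  +0.0000  -0.0660  -0.0152  -0.0711]
  T[2,:] = [-0.0988  -0.0329  +0.0000  +0.1276  +0.0905]
  T[3,:] = [+0.1267  +0.0733  +0.1200  +0.0000  +0.0300]
  T[4,:] = [-0.0325  +0.0939  -0.1336  -0.0903  +0.0000]
|λ(T)| sorted: 0.1513, 0.1069, 0.1069, 0.1055, 0.0721.
spectral radius ρ = 0.1513; 0.1513 < 1: convergent.

yes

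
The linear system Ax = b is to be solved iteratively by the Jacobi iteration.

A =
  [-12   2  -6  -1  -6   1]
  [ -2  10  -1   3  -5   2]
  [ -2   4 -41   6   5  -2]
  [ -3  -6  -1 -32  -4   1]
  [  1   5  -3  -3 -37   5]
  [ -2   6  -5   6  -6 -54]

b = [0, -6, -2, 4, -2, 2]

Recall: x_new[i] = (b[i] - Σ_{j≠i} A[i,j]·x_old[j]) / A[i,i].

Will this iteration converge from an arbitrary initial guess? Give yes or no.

yes

Split A = D + L + U, D = diag(-12, 10, -41, -32, -37, -54).
T_J = -D⁻¹(L+U): T[0,5] = -(1)/(-12) = +0.0833; T[0,0] = 0.
  T[0,:] = [+0.0000, +0.1667, -0.5000, -0.0833, -0.5000, +0.0833]
  T[1,:] = [+0.2000, +0.0000, +0.1000, -0.3000, +0.5000, -0.2000]
  T[2,:] = [-0.0488, +0.0976, +0.0000, +0.1463, +0.1220, -0.0488]
  T[3,:] = [-0.0938, -0.1875, -0.0312, +0.0000, -0.1250, +0.0312]
  T[4,:] = [+0.0270, +0.1351, -0.0811, -0.0811, +0.0000, +0.1351]
  T[5,:] = [-0.0370, +0.1111, -0.0926, +0.1111, -0.1111, +0.0000]
|eigenvalues of T|: 0.3664, 0.3020, 0.2224, 0.1558, 0.1558, 0.0200.
ρ = 0.3664; 0.3664 < 1 ⇒ converges.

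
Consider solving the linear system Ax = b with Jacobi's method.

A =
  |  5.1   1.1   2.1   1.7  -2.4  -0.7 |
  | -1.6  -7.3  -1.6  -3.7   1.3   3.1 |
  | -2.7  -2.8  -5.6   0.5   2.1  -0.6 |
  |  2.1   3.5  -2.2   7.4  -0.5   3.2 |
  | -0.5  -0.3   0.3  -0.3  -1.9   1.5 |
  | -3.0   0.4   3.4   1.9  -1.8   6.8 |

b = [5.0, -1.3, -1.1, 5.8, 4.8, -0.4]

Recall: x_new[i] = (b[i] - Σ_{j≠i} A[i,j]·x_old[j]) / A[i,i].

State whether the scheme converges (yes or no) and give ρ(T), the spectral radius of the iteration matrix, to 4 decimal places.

A = D + L + U where D = diag(5.1, -7.3, -5.6, 7.4, -1.9, 6.8).
T_J = -D⁻¹(L+U): T[4,0] = -(-0.5)/(-1.9) = -0.2632; T[4,4] = 0.
  T[0,:] = [+0.0000, -0.2157, -0.4118, -0.3333, +0.4706, +0.1373]
  T[1,:] = [-0.2192, +0.0000, -0.2192, -0.5068, +0.1781, +0.4247]
  T[2,:] = [-0.4821, -0.5000, +0.0000, +0.0893, +0.3750, -0.1071]
  T[3,:] = [-0.2838, -0.4730, +0.2973, +0.0000, +0.0676, -0.4324]
  T[4,:] = [-0.2632, -0.1579, +0.1579, -0.1579, +0.0000, +0.7895]
  T[5,:] = [+0.4412, -0.0588, -0.5000, -0.2794, +0.2647, +0.0000]
|eigenvalues of T|: 1.1252, 0.7918, 0.3464, 0.2910, 0.2362, 0.2362.
ρ = 1.1252; 1.1252 > 1: divergent.

no, ρ = 1.1252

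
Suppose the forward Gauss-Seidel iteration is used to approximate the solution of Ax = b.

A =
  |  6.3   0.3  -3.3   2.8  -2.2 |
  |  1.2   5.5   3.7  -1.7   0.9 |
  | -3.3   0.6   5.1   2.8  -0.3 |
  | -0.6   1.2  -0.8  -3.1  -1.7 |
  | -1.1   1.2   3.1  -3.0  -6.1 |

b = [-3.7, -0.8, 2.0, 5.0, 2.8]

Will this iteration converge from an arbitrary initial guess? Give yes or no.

no

A = D + L + U where D = diag(6.3, 5.5, 5.1, -3.1, -6.1).
T_GS = -(D+L)⁻¹U: row 0 first, T[0,4] = -(-2.2)/(6.3) = +0.3492; later rows by forward substitution.
  T[0,:] = [+0.0000 -0.0476 +0.5238 -0.4444 +0.3492]
  T[1,:] = [+0.0000 +0.0104 -0.7870 +0.4061 -0.2398]
  T[2,:] = [+0.0000 -0.0320 +0.4315 -0.8844 +0.3130]
  T[3,:] = [+0.0000 +0.0215 -0.5174 +0.4714 -0.7896]
  T[4,:] = [+0.0000 -0.0162 +0.2245 -0.5213 +0.4372]
moduli |λ_i(T)| = 1.5510, 0.3472, 0.1662, 0.0194, 0.0000.
spectral radius ρ = 1.5510; 1.5510 > 1, so it fails to converge.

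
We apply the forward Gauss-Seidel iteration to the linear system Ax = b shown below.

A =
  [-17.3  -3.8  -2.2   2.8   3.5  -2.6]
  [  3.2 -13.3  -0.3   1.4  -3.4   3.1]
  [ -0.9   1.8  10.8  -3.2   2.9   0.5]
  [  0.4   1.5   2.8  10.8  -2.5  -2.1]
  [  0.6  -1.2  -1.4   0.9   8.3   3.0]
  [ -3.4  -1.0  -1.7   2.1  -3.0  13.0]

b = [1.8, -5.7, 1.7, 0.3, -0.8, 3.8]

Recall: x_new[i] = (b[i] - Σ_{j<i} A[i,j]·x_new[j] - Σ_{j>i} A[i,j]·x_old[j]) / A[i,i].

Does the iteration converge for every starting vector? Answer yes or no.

Write A = D+L+U with D = diag(-17.3, -13.3, 10.8, 10.8, 8.3, 13).
T_GS = -(D+L)⁻¹U: row 0 first, T[0,3] = -(2.8)/(-17.3) = +0.1618; later rows by forward substitution.
  T[0,:] = [+0.0000, -0.2197, -0.1272, +0.1618, +0.2023, -0.1503]
  T[1,:] = [+0.0000, -0.0528, -0.0532, +0.1442, -0.2070, +0.1969]
  T[2,:] = [+0.0000, -0.0095, -0.0017, +0.2857, -0.2172, -0.0916]
  T[3,:] = [+0.0000, +0.0179, +0.0125, -0.1001, +0.3090, +0.1964]
  T[4,:] = [+0.0000, +0.0047, -0.0001, +0.0682, -0.1147, -0.3589]
  T[5,:] = [+0.0000, -0.0646, -0.0396, +0.1227, -0.0678, -0.1507]
|roots of det(T-λI)|: 0.5089, 0.2003, 0.2003, 0.0397, 0.0397, 0.0000.
spectral radius ρ = 0.5089; 0.5089 < 1 ⇒ converges.

yes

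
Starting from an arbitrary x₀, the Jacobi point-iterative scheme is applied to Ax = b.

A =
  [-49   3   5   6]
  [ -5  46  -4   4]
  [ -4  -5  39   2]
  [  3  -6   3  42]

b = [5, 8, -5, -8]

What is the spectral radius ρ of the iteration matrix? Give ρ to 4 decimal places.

0.1958

Write A = D+L+U with D = diag(-49, 46, 39, 42).
Jacobi: T = -D⁻¹(L+U), T[0,3] = -(6)/(-49) = +0.1224; T[0,0] = 0.
  T[0,:] = [+0.0000 +0.0612 +0.1020 +0.1224]
  T[1,:] = [+0.1087 +0.0000 +0.0870 -0.0870]
  T[2,:] = [+0.1026 +0.1282 +0.0000 -0.0513]
  T[3,:] = [-0.0714 +0.1429 -0.0714 +0.0000]
|roots of det(T-λI)|: 0.1958, 0.1349, 0.1349, 0.0830.
ρ(T) = max|λ| = 0.1958; 0.1958 < 1, so it converges for any x₀.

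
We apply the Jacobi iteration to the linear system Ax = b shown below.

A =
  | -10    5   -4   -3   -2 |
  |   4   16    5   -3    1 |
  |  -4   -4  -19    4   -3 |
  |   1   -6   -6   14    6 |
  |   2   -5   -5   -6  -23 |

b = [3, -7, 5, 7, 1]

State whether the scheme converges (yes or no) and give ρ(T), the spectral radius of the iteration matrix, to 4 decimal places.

A = D + L + U where D = diag(-10, 16, -19, 14, -23).
T_J = -D⁻¹(L+U): T[4,1] = -(-5)/(-23) = -0.2174; T[4,4] = 0.
  T[0,:] = [+0.0000  +0.5000  -0.4000  -0.3000  -0.2000]
  T[1,:] = [-0.2500  +0.0000  -0.3125  +0.1875  -0.0625]
  T[2,:] = [-0.2105  -0.2105  +0.0000  +0.2105  -0.1579]
  T[3,:] = [-0.0714  +0.4286  +0.4286  +0.0000  -0.4286]
  T[4,:] = [+0.0870  -0.2174  -0.2174  -0.2609  +0.0000]
|eigenvalues of T|: 0.6593, 0.4093, 0.4093, 0.0992, 0.0992.
ρ(T) = max|λ| = 0.6593; 0.6593 < 1: convergent.

yes, ρ = 0.6593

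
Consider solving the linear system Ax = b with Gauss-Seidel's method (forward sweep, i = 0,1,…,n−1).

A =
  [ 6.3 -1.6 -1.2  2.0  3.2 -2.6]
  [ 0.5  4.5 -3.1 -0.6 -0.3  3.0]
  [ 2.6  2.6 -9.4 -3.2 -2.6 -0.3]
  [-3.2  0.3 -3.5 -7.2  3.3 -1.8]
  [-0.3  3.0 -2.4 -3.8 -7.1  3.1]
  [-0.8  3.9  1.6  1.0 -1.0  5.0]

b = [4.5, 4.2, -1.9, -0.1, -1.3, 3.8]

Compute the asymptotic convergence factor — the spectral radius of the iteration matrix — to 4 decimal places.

0.8663

Let D = diag(6.3, 4.5, -9.4, -7.2, -7.1, 5); L, U the strict triangles.
T_GS = -(D+L)⁻¹U: row 0 first, T[0,1] = -(-1.6)/(6.3) = +0.2540; later rows by forward substitution.
  T[0,:] = [+0.0000, +0.2540, +0.1905, -0.3175, -0.5079, +0.4127]
  T[1,:] = [+0.0000, -0.0282, +0.6677, +0.1686, +0.1231, -0.7125]
  T[2,:] = [+0.0000, +0.0624, +0.2374, -0.3816, -0.3830, -0.1148]
  T[3,:] = [+0.0000, -0.1444, -0.1722, +0.3336, +0.8754, -0.4073]
  T[4,:] = [+0.0000, +0.0335, +0.2860, +0.0351, -0.2656, +0.3749]
  T[5,:] = [+0.0000, +0.0783, -0.4747, -0.1199, -0.2829, +0.8150]
|λ(T)| sorted: 0.8663, 0.4224, 0.4224, 0.3465, 0.0356, 0.0000.
spectral radius ρ = 0.8663; 0.8663 < 1 ⇒ converges.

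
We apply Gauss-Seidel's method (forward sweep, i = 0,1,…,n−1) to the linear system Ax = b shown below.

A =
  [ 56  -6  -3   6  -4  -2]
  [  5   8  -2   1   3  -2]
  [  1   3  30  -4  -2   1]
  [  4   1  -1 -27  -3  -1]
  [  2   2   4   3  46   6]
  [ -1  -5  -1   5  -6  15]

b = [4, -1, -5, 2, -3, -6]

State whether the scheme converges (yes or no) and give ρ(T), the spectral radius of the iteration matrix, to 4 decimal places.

yes, ρ = 0.1647

Write A = D+L+U with D = diag(56, 8, 30, -27, 46, 15).
T_GS = -(D+L)⁻¹U: row 0 first, T[0,4] = -(-4)/(56) = +0.0714; later rows by forward substitution.
  T[0,:] = [+0.0000 +0.1071 +0.0536 -0.1071 +0.0714 +0.0357]
  T[1,:] = [+0.0000 -0.0670 +0.2165 -0.0580 -0.4196 +0.2277]
  T[2,:] = [+0.0000 +0.0031 -0.0234 +0.1427 +0.1062 -0.0573]
  T[3,:] = [+0.0000 +0.0133 +0.0168 -0.0233 -0.1200 -0.0212]
  T[4,:] = [+0.0000 -0.0029 -0.0108 -0.0037 +0.0137 -0.1355]
  T[5,:] = [+0.0000 -0.0205 +0.0643 -0.0107 -0.0825 +0.0273]
|roots of det(T-λI)|: 0.1647, 0.0991, 0.0984, 0.0984, 0.0218, 0.0000.
ρ(T) = max|λ| = 0.1647; 0.1647 < 1, so it converges for any x₀.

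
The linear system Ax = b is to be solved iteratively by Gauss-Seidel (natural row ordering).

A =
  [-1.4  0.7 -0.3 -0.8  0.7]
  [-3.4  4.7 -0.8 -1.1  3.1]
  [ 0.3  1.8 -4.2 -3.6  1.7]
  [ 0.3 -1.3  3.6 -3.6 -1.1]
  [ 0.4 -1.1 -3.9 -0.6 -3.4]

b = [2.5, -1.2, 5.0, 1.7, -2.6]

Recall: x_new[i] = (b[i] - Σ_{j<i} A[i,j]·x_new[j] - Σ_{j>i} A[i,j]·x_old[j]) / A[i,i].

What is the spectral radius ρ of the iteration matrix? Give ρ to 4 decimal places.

1.2174

Write A = D+L+U with D = diag(-1.4, 4.7, -4.2, -3.6, -3.4).
GS T = -(D+L)⁻¹U: row 0 first, T[0,4] = -(0.7)/(-1.4) = +0.5000; later rows by forward substitution.
  T[0,:] = [+0.0000  +0.5000  -0.2143  -0.5714  +0.5000]
  T[1,:] = [+0.0000  +0.3617  +0.0152  -0.1793  -0.2979]
  T[2,:] = [+0.0000  +0.1907  -0.0088  -0.9748  +0.3128]
  T[3,:] = [+0.0000  +0.1018  -0.0321  -0.9577  +0.1565]
  T[4,:] = [+0.0000  -0.2949  -0.0144  +1.2780  -0.2312]
|eigenvalues of T|: 1.2174, 0.4688, 0.0678, 0.0678, 0.0000.
ρ = 1.2174; 1.2174 > 1, so it fails to converge.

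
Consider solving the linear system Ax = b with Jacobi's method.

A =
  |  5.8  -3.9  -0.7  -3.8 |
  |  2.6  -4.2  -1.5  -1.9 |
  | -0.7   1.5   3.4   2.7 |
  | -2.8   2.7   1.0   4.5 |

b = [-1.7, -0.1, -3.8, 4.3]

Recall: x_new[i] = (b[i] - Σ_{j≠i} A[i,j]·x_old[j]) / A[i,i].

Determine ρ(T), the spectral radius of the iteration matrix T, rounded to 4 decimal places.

1.4404

A = D + L + U where D = diag(5.8, -4.2, 3.4, 4.5).
T_J = -D⁻¹(L+U): T[1,3] = -(-1.9)/(-4.2) = -0.4524; T[1,1] = 0.
  T[0,:] = [+0.0000, +0.6724, +0.1207, +0.6552]
  T[1,:] = [+0.6190, +0.0000, -0.3571, -0.4524]
  T[2,:] = [+0.2059, -0.4412, +0.0000, -0.7941]
  T[3,:] = [+0.6222, -0.6000, -0.2222, +0.0000]
|eigenvalues of T|: 1.4404, 0.7315, 0.5083, 0.2005.
ρ = 1.4404; 1.4404 > 1: divergent.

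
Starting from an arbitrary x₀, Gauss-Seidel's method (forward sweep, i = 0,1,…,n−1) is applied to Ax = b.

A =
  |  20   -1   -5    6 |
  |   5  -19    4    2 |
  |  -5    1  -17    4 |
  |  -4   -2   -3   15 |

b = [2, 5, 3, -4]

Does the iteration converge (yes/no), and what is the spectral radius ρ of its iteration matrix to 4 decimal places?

Write A = D+L+U with D = diag(20, -19, -17, 15).
Gauss-Seidel: T = -(D+L)⁻¹U, row 0 first, T[0,3] = -(6)/(20) = -0.3000; later rows by forward substitution.
  T[0,:] = [+0.0000  +0.0500  +0.2500  -0.3000]
  T[1,:] = [+0.0000  +0.0132  +0.2763  +0.0263]
  T[2,:] = [+0.0000  -0.0139  -0.0573  +0.3251]
  T[3,:] = [+0.0000  +0.0123  +0.0921  -0.0115]
|eigenvalues of T|: 0.1820, 0.1505, 0.0241, 0.0000.
ρ(T) = max|λ| = 0.1820; 0.1820 < 1, so it converges for any x₀.

yes, ρ = 0.1820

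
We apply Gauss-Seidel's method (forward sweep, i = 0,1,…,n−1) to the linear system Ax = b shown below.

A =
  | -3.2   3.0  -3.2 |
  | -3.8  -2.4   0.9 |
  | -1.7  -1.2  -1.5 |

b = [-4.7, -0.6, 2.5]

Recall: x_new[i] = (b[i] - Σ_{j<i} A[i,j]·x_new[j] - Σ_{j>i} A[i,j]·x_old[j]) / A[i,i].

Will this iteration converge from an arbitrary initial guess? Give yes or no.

Let D = diag(-3.2, -2.4, -1.5); L, U the strict triangles.
Gauss-Seidel: T = -(D+L)⁻¹U, row 0 first, T[0,1] = -(3)/(-3.2) = +0.9375; later rows by forward substitution.
  T[0,:] = [+0.0000  +0.9375  -1.0000]
  T[1,:] = [+0.0000  -1.4844  +1.9583]
  T[2,:] = [+0.0000  +0.1250  -0.4333]
|λ(T)| sorted: 1.6806, 0.2371, 0.0000.
ρ(T) = max|λ| = 1.6806; 1.6806 > 1, so it fails to converge.

no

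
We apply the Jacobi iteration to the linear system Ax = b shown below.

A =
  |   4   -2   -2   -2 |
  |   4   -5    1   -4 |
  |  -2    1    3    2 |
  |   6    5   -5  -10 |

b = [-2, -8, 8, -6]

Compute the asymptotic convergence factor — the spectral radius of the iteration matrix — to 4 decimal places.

Diagonal D = diag(4, -5, 3, -10); L, U strict lower/upper.
Jacobi: T = -D⁻¹(L+U), T[2,0] = -(-2)/(3) = +0.6667; T[2,2] = 0.
  T[0,:] = [+0.0000, +0.5000, +0.5000, +0.5000]
  T[1,:] = [+0.8000, +0.0000, +0.2000, -0.8000]
  T[2,:] = [+0.6667, -0.3333, +0.0000, -0.6667]
  T[3,:] = [+0.6000, +0.5000, -0.5000, +0.0000]
|eigenvalues of T|: 1.2431, 0.5395, 0.5395, 0.4422.
ρ(T) = max|λ| = 1.2431; 1.2431 > 1 ⇒ diverges.

1.2431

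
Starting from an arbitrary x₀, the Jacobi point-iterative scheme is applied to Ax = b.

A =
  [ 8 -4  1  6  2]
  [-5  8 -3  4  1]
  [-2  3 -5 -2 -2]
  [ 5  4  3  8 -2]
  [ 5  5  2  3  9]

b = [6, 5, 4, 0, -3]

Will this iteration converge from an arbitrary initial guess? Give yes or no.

Split A = D + L + U, D = diag(8, 8, -5, 8, 9).
Jacobi: T = -D⁻¹(L+U), T[4,0] = -(5)/(9) = -0.5556; T[4,4] = 0.
  T[0,:] = [+0.0000, +0.5000, -0.1250, -0.7500, -0.2500]
  T[1,:] = [+0.6250, +0.0000, +0.3750, -0.5000, -0.1250]
  T[2,:] = [-0.4000, +0.6000, +0.0000, -0.4000, -0.4000]
  T[3,:] = [-0.6250, -0.5000, -0.3750, +0.0000, +0.2500]
  T[4,:] = [-0.5556, -0.5556, -0.2222, -0.3333, +0.0000]
|λ(T)| sorted: 1.4241, 1.0565, 0.3042, 0.2570, 0.1937.
spectral radius ρ = 1.4241; 1.4241 > 1, so it fails to converge.

no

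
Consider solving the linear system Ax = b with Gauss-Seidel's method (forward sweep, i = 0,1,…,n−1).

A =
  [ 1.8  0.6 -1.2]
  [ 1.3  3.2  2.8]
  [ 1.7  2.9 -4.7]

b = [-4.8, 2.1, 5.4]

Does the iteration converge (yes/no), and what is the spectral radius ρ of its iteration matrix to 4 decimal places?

A = D + L + U where D = diag(1.8, 3.2, -4.7).
T_GS = -(D+L)⁻¹U: row 0 first, T[0,2] = -(-1.2)/(1.8) = +0.6667; later rows by forward substitution.
  T[0,:] = [+0.0000, -0.3333, +0.6667]
  T[1,:] = [+0.0000, +0.1354, -1.1458]
  T[2,:] = [+0.0000, -0.0370, -0.4659]
|λ(T)| sorted: 0.5296, 0.1992, 0.0000.
spectral radius ρ = 0.5296; 0.5296 < 1, so it converges for any x₀.

yes, ρ = 0.5296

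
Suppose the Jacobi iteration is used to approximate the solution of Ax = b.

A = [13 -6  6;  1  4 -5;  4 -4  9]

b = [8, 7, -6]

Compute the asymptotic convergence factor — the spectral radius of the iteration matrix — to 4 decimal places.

0.9305

Split A = D + L + U, D = diag(13, 4, 9).
Jacobi: T = -D⁻¹(L+U), T[1,2] = -(-5)/(4) = +1.2500; T[1,1] = 0.
  T[0,:] = [+0.0000 +0.4615 -0.4615]
  T[1,:] = [-0.2500 +0.0000 +1.2500]
  T[2,:] = [-0.4444 +0.4444 +0.0000]
|λ(T)| sorted: 0.9305, 0.4695, 0.4695.
spectral radius ρ = 0.9305; 0.9305 < 1 ⇒ converges.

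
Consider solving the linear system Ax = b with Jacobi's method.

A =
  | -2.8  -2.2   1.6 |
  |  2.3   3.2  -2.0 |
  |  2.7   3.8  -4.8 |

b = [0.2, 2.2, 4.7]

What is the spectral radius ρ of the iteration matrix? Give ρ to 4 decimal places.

1.3513

A = D + L + U where D = diag(-2.8, 3.2, -4.8).
Jacobi T = -D⁻¹(L+U): T[2,0] = -(2.7)/(-4.8) = +0.5625; T[2,2] = 0.
  T[0,:] = [+0.0000  -0.7857  +0.5714]
  T[1,:] = [-0.7188  +0.0000  +0.6250]
  T[2,:] = [+0.5625  +0.7917  +0.0000]
|eigenvalues of T|: 1.3513, 0.7827, 0.5686.
ρ = 1.3513; 1.3513 > 1, so it fails to converge.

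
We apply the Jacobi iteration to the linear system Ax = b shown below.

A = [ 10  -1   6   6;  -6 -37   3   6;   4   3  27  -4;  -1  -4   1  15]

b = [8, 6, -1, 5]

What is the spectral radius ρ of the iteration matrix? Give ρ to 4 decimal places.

0.3293

Split A = D + L + U, D = diag(10, -37, 27, 15).
T_J = -D⁻¹(L+U): T[1,0] = -(-6)/(-37) = -0.1622; T[1,1] = 0.
  T[0,:] = [+0.0000, +0.1000, -0.6000, -0.6000]
  T[1,:] = [-0.1622, +0.0000, +0.0811, +0.1622]
  T[2,:] = [-0.1481, -0.1111, +0.0000, +0.1481]
  T[3,:] = [+0.0667, +0.2667, -0.0667, +0.0000]
|λ(T)| sorted: 0.3293, 0.2679, 0.1870, 0.1870.
ρ(T) = max|λ| = 0.3293; 0.3293 < 1: convergent.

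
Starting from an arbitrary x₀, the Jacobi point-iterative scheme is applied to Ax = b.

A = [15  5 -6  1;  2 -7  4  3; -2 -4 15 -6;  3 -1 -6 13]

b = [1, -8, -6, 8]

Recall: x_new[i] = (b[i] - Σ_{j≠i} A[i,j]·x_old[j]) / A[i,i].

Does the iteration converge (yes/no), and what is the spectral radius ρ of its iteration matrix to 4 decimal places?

Split A = D + L + U, D = diag(15, -7, 15, 13).
Jacobi T = -D⁻¹(L+U): T[1,3] = -(3)/(-7) = +0.4286; T[1,1] = 0.
  T[0,:] = [+0.0000  -0.3333  +0.4000  -0.0667]
  T[1,:] = [+0.2857  +0.0000  +0.5714  +0.4286]
  T[2,:] = [+0.1333  +0.2667  +0.0000  +0.4000]
  T[3,:] = [-0.2308  +0.0769  +0.4615  +0.0000]
|eigenvalues of T|: 0.6831, 0.5123, 0.1890, 0.1890.
ρ = 0.6831; 0.6831 < 1 ⇒ converges.

yes, ρ = 0.6831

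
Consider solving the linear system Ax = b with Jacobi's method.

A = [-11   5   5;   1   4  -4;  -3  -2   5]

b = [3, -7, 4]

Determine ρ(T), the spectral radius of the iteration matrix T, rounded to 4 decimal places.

0.9008

Diagonal D = diag(-11, 4, 5); L, U strict lower/upper.
T_J = -D⁻¹(L+U): T[2,1] = -(-2)/(5) = +0.4000; T[2,2] = 0.
  T[0,:] = [+0.0000  +0.4545  +0.4545]
  T[1,:] = [-0.2500  +0.0000  +1.0000]
  T[2,:] = [+0.6000  +0.4000  +0.0000]
|roots of det(T-λI)|: 0.9008, 0.5023, 0.5023.
spectral radius ρ = 0.9008; 0.9008 < 1, so it converges for any x₀.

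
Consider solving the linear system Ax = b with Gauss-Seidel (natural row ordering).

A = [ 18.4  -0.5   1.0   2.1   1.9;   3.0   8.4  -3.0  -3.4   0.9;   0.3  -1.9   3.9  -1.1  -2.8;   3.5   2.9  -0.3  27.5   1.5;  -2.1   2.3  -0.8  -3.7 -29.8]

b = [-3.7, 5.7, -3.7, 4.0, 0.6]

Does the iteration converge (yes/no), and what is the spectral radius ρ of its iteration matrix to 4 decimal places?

A = D + L + U where D = diag(18.4, 8.4, 3.9, 27.5, -29.8).
Gauss-Seidel: T = -(D+L)⁻¹U, row 0 first, T[0,3] = -(2.1)/(18.4) = -0.1141; later rows by forward substitution.
  T[0,:] = [+0.0000, +0.0272, -0.0543, -0.1141, -0.1033]
  T[1,:] = [+0.0000, -0.0097, +0.3766, +0.4455, -0.0703]
  T[2,:] = [+0.0000, -0.0068, +0.1876, +0.5079, +0.6917]
  T[3,:] = [+0.0000, -0.0025, -0.0307, -0.0269, -0.0264]
  T[4,:] = [+0.0000, -0.0022, +0.0317, +0.0321, -0.0134]
moduli |λ_i(T)| = 0.1583, 0.1000, 0.0698, 0.0095, 0.0000.
ρ = 0.1583; 0.1583 < 1 ⇒ converges.

yes, ρ = 0.1583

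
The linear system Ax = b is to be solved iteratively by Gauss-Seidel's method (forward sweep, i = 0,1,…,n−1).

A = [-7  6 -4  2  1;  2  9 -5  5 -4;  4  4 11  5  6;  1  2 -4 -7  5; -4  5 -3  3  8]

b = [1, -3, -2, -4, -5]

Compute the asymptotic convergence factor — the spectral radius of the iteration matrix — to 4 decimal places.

Split A = D + L + U, D = diag(-7, 9, 11, -7, 8).
Gauss-Seidel: T = -(D+L)⁻¹U, row 0 first, T[0,3] = -(2)/(-7) = +0.2857; later rows by forward substitution.
  T[0,:] = [+0.0000, +0.8571, -0.5714, +0.2857, +0.1429]
  T[1,:] = [+0.0000, -0.1905, +0.6825, -0.6190, +0.4127]
  T[2,:] = [+0.0000, -0.2424, -0.0404, -0.3333, -0.7475]
  T[3,:] = [+0.0000, +0.2066, +0.1365, +0.0544, +1.2797]
  T[4,:] = [+0.0000, +0.3793, -0.7786, +0.3844, -0.9467]
eigenvalue magnitudes: 1.6416, 0.5029, 0.5029, 0.1862, 0.0000.
ρ = 1.6416; 1.6416 > 1, so it fails to converge.

1.6416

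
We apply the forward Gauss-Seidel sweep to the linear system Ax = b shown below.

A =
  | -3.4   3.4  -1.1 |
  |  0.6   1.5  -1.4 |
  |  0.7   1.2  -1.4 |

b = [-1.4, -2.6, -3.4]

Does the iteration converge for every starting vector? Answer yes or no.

yes

Let D = diag(-3.4, 1.5, -1.4); L, U the strict triangles.
GS T = -(D+L)⁻¹U: row 0 first, T[0,1] = -(3.4)/(-3.4) = +1.0000; later rows by forward substitution.
  T[0,:] = [+0.0000 +1.0000 -0.3235]
  T[1,:] = [+0.0000 -0.4000 +1.0627]
  T[2,:] = [+0.0000 +0.1571 +0.7492]
|roots of det(T-λI)|: 0.8797, 0.5305, 0.0000.
spectral radius ρ = 0.8797; 0.8797 < 1: convergent.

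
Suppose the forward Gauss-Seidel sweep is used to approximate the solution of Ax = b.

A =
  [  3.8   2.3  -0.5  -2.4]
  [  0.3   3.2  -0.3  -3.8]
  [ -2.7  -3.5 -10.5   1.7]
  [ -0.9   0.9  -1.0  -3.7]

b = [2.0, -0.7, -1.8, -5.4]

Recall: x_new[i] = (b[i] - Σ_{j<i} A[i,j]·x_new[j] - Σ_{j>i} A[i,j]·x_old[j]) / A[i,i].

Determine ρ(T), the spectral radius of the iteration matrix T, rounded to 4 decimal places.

A = D + L + U where D = diag(3.8, 3.2, -10.5, -3.7).
Gauss-Seidel: T = -(D+L)⁻¹U, row 0 first, T[0,3] = -(-2.4)/(3.8) = +0.6316; later rows by forward substitution.
  T[0,:] = [+0.0000  -0.6053  +0.1316  +0.6316]
  T[1,:] = [+0.0000  +0.0567  +0.0814  +1.1283]
  T[2,:] = [+0.0000  +0.1367  -0.0610  -0.3766]
  T[3,:] = [+0.0000  +0.1241  +0.0043  +0.2226]
|eigenvalues of T|: 0.5216, 0.2884, 0.0149, 0.0000.
ρ(T) = max|λ| = 0.5216; 0.5216 < 1: convergent.

0.5216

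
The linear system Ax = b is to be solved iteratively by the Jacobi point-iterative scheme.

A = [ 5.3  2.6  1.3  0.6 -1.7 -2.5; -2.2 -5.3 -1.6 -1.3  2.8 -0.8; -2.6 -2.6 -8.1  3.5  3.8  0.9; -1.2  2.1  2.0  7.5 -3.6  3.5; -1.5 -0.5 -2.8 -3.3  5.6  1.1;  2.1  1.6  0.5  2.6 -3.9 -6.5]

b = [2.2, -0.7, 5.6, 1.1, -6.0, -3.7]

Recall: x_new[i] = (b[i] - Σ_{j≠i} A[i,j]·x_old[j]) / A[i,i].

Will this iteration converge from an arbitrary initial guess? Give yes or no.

no

Let D = diag(5.3, -5.3, -8.1, 7.5, 5.6, -6.5); L, U the strict triangles.
Jacobi: T = -D⁻¹(L+U), T[0,2] = -(1.3)/(5.3) = -0.2453; T[0,0] = 0.
  T[0,:] = [+0.0000, -0.4906, -0.2453, -0.1132, +0.3208, +0.4717]
  T[1,:] = [-0.4151, +0.0000, -0.3019, -0.2453, +0.5283, -0.1509]
  T[2,:] = [-0.3210, -0.3210, +0.0000, +0.4321, +0.4691, +0.1111]
  T[3,:] = [+0.1600, -0.2800, -0.2667, +0.0000, +0.4800, -0.4667]
  T[4,:] = [+0.2679, +0.0893, +0.5000, +0.5893, +0.0000, -0.1964]
  T[5,:] = [+0.3231, +0.2462, +0.0769, +0.4000, -0.6000, +0.0000]
|roots of det(T-λI)|: 1.2602, 0.7087, 0.7087, 0.5214, 0.5214, 0.1078.
spectral radius ρ = 1.2602; 1.2602 > 1: divergent.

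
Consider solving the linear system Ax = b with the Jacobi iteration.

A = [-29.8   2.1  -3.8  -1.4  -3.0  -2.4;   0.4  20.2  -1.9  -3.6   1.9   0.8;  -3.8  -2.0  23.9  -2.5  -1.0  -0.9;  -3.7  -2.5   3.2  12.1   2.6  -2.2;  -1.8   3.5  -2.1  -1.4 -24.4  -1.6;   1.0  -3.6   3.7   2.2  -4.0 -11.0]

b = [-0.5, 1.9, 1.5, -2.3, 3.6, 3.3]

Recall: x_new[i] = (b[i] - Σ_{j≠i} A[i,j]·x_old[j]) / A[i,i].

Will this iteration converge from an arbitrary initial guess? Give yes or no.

yes

A = D + L + U where D = diag(-29.8, 20.2, 23.9, 12.1, -24.4, -11).
T_J = -D⁻¹(L+U): T[4,2] = -(-2.1)/(-24.4) = -0.0861; T[4,4] = 0.
  T[0,:] = [+0.0000 +0.0705 -0.1275 -0.0470 -0.1007 -0.0805]
  T[1,:] = [-0.0198 +0.0000 +0.0941 +0.1782 -0.0941 -0.0396]
  T[2,:] = [+0.1590 +0.0837 +0.0000 +0.1046 +0.0418 +0.0377]
  T[3,:] = [+0.3058 +0.2066 -0.2645 +0.0000 -0.2149 +0.1818]
  T[4,:] = [-0.0738 +0.1434 -0.0861 -0.0574 +0.0000 -0.0656]
  T[5,:] = [+0.0909 -0.3273 +0.3364 +0.2000 -0.3636 +0.0000]
|roots of det(T-λI)|: 0.2786, 0.2366, 0.2366, 0.1828, 0.1352, 0.1352.
ρ(T) = max|λ| = 0.2786; 0.2786 < 1 ⇒ converges.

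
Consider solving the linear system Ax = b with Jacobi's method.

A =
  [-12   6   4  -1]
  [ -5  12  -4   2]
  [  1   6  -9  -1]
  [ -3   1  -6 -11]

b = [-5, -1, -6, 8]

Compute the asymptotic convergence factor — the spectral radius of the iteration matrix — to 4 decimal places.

A = D + L + U where D = diag(-12, 12, -9, -11).
Jacobi: T = -D⁻¹(L+U), T[2,0] = -(1)/(-9) = +0.1111; T[2,2] = 0.
  T[0,:] = [+0.0000 +0.5000 +0.3333 -0.0833]
  T[1,:] = [+0.4167 +0.0000 +0.3333 -0.1667]
  T[2,:] = [+0.1111 +0.6667 +0.0000 -0.1111]
  T[3,:] = [-0.2727 +0.0909 -0.5455 +0.0000]
eigenvalue magnitudes: 0.8850, 0.4191, 0.4191, 0.0902.
spectral radius ρ = 0.8850; 0.8850 < 1 ⇒ converges.

0.8850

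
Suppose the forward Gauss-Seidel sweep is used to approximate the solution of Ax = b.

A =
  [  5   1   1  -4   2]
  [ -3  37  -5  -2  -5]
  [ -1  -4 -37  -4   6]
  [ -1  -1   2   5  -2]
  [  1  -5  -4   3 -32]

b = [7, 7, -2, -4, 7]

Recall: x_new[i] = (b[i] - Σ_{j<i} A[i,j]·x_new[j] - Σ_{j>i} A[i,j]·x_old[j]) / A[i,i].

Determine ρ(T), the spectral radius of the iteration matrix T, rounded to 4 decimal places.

0.2807

Write A = D+L+U with D = diag(5, 37, -37, 5, -32).
Gauss-Seidel: T = -(D+L)⁻¹U, row 0 first, T[0,2] = -(1)/(5) = -0.2000; later rows by forward substitution.
  T[0,:] = [+0.0000 -0.2000 -0.2000 +0.8000 -0.4000]
  T[1,:] = [+0.0000 -0.0162 +0.1189 +0.1189 +0.1027]
  T[2,:] = [+0.0000 +0.0072 -0.0075 -0.1426 +0.1619]
  T[3,:] = [+0.0000 -0.0461 -0.0132 +0.2408 +0.2758]
  T[4,:] = [+0.0000 -0.0089 -0.0251 +0.0468 -0.0229]
|roots of det(T-λI)|: 0.2807, 0.0855, 0.0855, 0.0178, 0.0000.
ρ(T) = max|λ| = 0.2807; 0.2807 < 1, so it converges for any x₀.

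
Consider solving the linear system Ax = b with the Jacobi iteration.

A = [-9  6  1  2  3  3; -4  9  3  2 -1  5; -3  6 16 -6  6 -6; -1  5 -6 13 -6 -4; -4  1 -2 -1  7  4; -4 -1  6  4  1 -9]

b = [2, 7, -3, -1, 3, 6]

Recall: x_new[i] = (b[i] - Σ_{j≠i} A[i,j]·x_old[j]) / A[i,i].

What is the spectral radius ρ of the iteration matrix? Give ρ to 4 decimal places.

1.1516

Split A = D + L + U, D = diag(-9, 9, 16, 13, 7, -9).
T_J = -D⁻¹(L+U): T[5,0] = -(-4)/(-9) = -0.4444; T[5,5] = 0.
  T[0,:] = [+0.0000  +0.6667  +0.1111  +0.2222  +0.3333  +0.3333]
  T[1,:] = [+0.4444  +0.0000  -0.3333  -0.2222  +0.1111  -0.5556]
  T[2,:] = [+0.1875  -0.3750  +0.0000  +0.3750  -0.3750  +0.3750]
  T[3,:] = [+0.0769  -0.3846  +0.4615  +0.0000  +0.4615  +0.3077]
  T[4,:] = [+0.5714  -0.1429  +0.2857  +0.1429  +0.0000  -0.5714]
  T[5,:] = [-0.4444  -0.1111  +0.6667  +0.4444  +0.1111  +0.0000]
moduli |λ_i(T)| = 1.1516, 0.8035, 0.8035, 0.7074, 0.3500, 0.3500.
spectral radius ρ = 1.1516; 1.1516 > 1: divergent.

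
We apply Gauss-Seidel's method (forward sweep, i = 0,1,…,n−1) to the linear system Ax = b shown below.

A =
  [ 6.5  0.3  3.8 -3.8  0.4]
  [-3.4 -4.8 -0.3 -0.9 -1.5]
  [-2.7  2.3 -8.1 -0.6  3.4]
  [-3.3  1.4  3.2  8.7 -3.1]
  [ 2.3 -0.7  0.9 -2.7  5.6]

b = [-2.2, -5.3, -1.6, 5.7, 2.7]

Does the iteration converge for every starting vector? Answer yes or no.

yes

Diagonal D = diag(6.5, -4.8, -8.1, 8.7, 5.6); L, U strict lower/upper.
T_GS = -(D+L)⁻¹U: row 0 first, T[0,3] = -(-3.8)/(6.5) = +0.5846; later rows by forward substitution.
  T[0,:] = [+0.0000, -0.0462, -0.5846, +0.5846, -0.0615]
  T[1,:] = [+0.0000, +0.0327, +0.3516, -0.6016, -0.2689]
  T[2,:] = [+0.0000, +0.0247, +0.2947, -0.4398, +0.3639]
  T[3,:] = [+0.0000, -0.0318, -0.3867, +0.4803, +0.2424]
  T[4,:] = [+0.0000, +0.0037, +0.0502, -0.0131, +0.0500]
|roots of det(T-λI)|: 0.8448, 0.1304, 0.1199, 0.0024, 0.0000.
ρ = 0.8448; 0.8448 < 1, so it converges for any x₀.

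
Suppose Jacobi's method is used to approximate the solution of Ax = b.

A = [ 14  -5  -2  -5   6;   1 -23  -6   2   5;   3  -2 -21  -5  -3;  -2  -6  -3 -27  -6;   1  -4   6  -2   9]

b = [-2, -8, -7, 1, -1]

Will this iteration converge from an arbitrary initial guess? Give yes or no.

yes

Diagonal D = diag(14, -23, -21, -27, 9); L, U strict lower/upper.
Jacobi: T = -D⁻¹(L+U), T[3,1] = -(-6)/(-27) = -0.2222; T[3,3] = 0.
  T[0,:] = [+0.0000 +0.3571 +0.1429 +0.3571 -0.4286]
  T[1,:] = [+0.0435 +0.0000 -0.2609 +0.0870 +0.2174]
  T[2,:] = [+0.1429 -0.0952 +0.0000 -0.2381 -0.1429]
  T[3,:] = [-0.0741 -0.2222 -0.1111 +0.0000 -0.2222]
  T[4,:] = [-0.1111 +0.4444 -0.6667 +0.2222 +0.0000]
moduli |λ_i(T)| = 0.5113, 0.3955, 0.3955, 0.3043, 0.3043.
spectral radius ρ = 0.5113; 0.5113 < 1 ⇒ converges.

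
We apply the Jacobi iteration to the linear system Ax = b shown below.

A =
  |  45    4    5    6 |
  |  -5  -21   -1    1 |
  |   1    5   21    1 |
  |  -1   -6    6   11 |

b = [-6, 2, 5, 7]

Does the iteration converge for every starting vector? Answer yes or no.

Write A = D+L+U with D = diag(45, -21, 21, 11).
Jacobi T = -D⁻¹(L+U): T[0,3] = -(6)/(45) = -0.1333; T[0,0] = 0.
  T[0,:] = [+0.0000 -0.0889 -0.1111 -0.1333]
  T[1,:] = [-0.2381 +0.0000 -0.0476 +0.0476]
  T[2,:] = [-0.0476 -0.2381 +0.0000 -0.0476]
  T[3,:] = [+0.0909 +0.5455 -0.5455 +0.0000]
|λ(T)| sorted: 0.3707, 0.2483, 0.1715, 0.1715.
ρ = 0.3707; 0.3707 < 1: convergent.

yes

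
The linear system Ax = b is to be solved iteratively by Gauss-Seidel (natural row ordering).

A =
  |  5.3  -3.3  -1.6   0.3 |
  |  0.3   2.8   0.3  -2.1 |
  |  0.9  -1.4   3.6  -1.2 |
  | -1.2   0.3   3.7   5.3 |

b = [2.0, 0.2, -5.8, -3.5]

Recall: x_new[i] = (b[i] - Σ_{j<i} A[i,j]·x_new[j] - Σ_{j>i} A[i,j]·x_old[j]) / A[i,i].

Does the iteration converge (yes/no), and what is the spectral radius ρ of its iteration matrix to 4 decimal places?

Split A = D + L + U, D = diag(5.3, 2.8, 3.6, 5.3).
Gauss-Seidel: T = -(D+L)⁻¹U, row 0 first, T[0,2] = -(-1.6)/(5.3) = +0.3019; later rows by forward substitution.
  T[0,:] = [+0.0000 +0.6226 +0.3019 -0.0566]
  T[1,:] = [+0.0000 -0.0667 -0.1395 +0.7561]
  T[2,:] = [+0.0000 -0.1816 -0.1297 +0.6415]
  T[3,:] = [+0.0000 +0.2715 +0.1668 -0.5035]
moduli |λ_i(T)| = 0.9482, 0.2246, 0.0236, 0.0000.
spectral radius ρ = 0.9482; 0.9482 < 1: convergent.

yes, ρ = 0.9482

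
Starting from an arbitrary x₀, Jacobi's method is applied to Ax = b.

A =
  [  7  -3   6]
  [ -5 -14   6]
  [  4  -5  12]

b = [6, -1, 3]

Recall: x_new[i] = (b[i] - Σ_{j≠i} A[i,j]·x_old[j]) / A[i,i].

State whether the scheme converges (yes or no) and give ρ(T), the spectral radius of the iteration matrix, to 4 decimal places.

yes, ρ = 0.6436

Write A = D+L+U with D = diag(7, -14, 12).
T_J = -D⁻¹(L+U): T[2,0] = -(4)/(12) = -0.3333; T[2,2] = 0.
  T[0,:] = [+0.0000 +0.4286 -0.8571]
  T[1,:] = [-0.3571 +0.0000 +0.4286]
  T[2,:] = [-0.3333 +0.4167 +0.0000]
|eigenvalues of T|: 0.6436, 0.3446, 0.2990.
spectral radius ρ = 0.6436; 0.6436 < 1, so it converges for any x₀.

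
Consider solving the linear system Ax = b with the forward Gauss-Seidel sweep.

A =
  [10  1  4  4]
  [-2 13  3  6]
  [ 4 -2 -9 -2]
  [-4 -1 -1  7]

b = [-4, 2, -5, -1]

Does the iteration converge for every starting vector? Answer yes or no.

yes

A = D + L + U where D = diag(10, 13, -9, 7).
T_GS = -(D+L)⁻¹U: row 0 first, T[0,1] = -(1)/(10) = -0.1000; later rows by forward substitution.
  T[0,:] = [+0.0000  -0.1000  -0.4000  -0.4000]
  T[1,:] = [+0.0000  -0.0154  -0.2923  -0.5231]
  T[2,:] = [+0.0000  -0.0410  -0.1128  -0.2838]
  T[3,:] = [+0.0000  -0.0652  -0.2864  -0.3438]
|λ(T)| sorted: 0.6129, 0.0839, 0.0570, 0.0000.
ρ = 0.6129; 0.6129 < 1: convergent.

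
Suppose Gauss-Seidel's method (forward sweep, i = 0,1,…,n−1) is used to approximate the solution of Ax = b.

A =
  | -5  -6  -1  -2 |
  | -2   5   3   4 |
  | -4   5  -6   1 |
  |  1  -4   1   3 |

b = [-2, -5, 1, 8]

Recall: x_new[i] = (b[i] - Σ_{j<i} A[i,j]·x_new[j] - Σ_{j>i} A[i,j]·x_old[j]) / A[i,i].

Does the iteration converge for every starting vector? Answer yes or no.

Diagonal D = diag(-5, 5, -6, 3); L, U strict lower/upper.
T_GS = -(D+L)⁻¹U: row 0 first, T[0,2] = -(-1)/(-5) = -0.2000; later rows by forward substitution.
  T[0,:] = [+0.0000 -1.2000 -0.2000 -0.4000]
  T[1,:] = [+0.0000 -0.4800 -0.6800 -0.9600]
  T[2,:] = [+0.0000 +0.4000 -0.4333 -0.3667]
  T[3,:] = [+0.0000 -0.3733 -0.6956 -1.0244]
|λ(T)| sorted: 1.3758, 0.5043, 0.0577, 0.0000.
ρ(T) = max|λ| = 1.3758; 1.3758 > 1, so it fails to converge.

no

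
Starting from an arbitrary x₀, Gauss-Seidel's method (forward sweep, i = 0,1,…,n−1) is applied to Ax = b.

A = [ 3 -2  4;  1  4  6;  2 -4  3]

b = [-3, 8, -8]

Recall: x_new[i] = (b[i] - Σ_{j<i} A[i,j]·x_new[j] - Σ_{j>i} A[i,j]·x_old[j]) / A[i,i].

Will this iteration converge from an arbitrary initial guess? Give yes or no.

no

Write A = D+L+U with D = diag(3, 4, 3).
Gauss-Seidel: T = -(D+L)⁻¹U, row 0 first, T[0,1] = -(-2)/(3) = +0.6667; later rows by forward substitution.
  T[0,:] = [+0.0000 +0.6667 -1.3333]
  T[1,:] = [+0.0000 -0.1667 -1.1667]
  T[2,:] = [+0.0000 -0.6667 -0.6667]
eigenvalue magnitudes: 1.3333, 0.5000, 0.0000.
ρ(T) = max|λ| = 1.3333; 1.3333 > 1, so it fails to converge.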